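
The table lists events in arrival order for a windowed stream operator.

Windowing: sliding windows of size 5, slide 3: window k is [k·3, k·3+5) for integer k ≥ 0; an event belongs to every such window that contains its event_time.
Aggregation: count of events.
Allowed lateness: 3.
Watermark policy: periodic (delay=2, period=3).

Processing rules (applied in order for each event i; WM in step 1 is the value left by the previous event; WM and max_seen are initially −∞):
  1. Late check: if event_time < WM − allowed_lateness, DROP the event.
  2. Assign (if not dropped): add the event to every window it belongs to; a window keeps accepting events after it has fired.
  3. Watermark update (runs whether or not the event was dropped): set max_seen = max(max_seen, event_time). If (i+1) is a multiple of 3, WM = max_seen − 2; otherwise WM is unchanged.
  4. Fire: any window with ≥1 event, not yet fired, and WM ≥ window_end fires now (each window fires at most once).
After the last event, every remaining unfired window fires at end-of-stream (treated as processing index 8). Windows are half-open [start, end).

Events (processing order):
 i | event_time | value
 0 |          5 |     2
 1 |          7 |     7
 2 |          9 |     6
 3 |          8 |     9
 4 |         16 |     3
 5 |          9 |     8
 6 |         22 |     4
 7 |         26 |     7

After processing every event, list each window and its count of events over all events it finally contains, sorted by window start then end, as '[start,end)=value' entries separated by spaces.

[3,8)=2 [6,11)=4 [9,14)=2 [12,17)=1 [15,20)=1 [18,23)=1 [21,26)=1 [24,29)=1

i=0 t=5 v=2: → [3,8); WM=−∞
i=1 t=7 v=7: → [6,11),[3,8); WM=−∞
i=2 t=9 v=6: → [9,14),[6,11); WM=7
i=3 t=8 v=9: → [6,11); WM=7
i=4 t=16 v=3: → [15,20),[12,17); WM=7
i=5 t=9 v=8: → [9,14),[6,11); WM=14; [3,8) fires=2 [6,11) fires=4 [9,14) fires=2
i=6 t=22 v=4: → [21,26),[18,23); WM=14
i=7 t=26 v=7: → [24,29); WM=14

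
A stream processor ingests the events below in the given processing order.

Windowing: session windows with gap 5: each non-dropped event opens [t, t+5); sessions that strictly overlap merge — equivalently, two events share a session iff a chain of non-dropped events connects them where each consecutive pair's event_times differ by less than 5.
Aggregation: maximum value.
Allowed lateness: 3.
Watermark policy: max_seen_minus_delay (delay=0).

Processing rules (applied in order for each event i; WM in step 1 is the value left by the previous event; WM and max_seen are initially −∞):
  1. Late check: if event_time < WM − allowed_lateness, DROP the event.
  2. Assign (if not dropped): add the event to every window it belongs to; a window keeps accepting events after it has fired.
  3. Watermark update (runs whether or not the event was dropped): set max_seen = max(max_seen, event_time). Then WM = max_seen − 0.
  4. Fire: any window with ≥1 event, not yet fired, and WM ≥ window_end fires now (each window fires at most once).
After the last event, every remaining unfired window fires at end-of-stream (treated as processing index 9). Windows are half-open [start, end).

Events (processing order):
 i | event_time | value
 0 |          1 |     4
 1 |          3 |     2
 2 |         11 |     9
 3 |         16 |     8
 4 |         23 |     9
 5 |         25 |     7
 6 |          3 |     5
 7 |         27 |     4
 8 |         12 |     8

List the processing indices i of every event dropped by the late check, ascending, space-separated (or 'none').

i=0 t=1 v=4: → [1,6); WM=1
i=1 t=3 v=2: → [1,8); WM=3
i=2 t=11 v=9: → [11,16); WM=11
i=3 t=16 v=8: → [16,21); WM=16
i=4 t=23 v=9: → [23,28); WM=23
i=5 t=25 v=7: → [23,30); WM=25
i=6 t=3 v=5: DROP (t<25-3); WM=25
i=7 t=27 v=4: → [23,32); WM=27
i=8 t=12 v=8: DROP (t<27-3); WM=27

6 8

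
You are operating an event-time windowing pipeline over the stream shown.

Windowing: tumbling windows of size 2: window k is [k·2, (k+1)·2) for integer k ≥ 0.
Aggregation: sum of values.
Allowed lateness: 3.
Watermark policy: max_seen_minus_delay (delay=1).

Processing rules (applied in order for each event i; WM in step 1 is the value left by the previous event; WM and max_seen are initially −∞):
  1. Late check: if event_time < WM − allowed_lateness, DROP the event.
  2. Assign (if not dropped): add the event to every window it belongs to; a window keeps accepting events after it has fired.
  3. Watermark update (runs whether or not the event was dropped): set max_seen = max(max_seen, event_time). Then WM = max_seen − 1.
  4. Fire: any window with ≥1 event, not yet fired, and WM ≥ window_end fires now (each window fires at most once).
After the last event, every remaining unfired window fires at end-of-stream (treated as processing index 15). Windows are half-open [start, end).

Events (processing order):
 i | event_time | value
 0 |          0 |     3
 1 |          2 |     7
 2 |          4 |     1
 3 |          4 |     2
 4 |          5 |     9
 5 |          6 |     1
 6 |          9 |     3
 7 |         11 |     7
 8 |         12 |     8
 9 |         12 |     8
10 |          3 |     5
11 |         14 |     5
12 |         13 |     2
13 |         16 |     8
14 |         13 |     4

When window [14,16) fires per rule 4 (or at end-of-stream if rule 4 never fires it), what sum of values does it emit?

i=0 t=0 v=3: → [0,2); WM=-1
i=1 t=2 v=7: → [2,4); WM=1
i=2 t=4 v=1: → [4,6); WM=3; [0,2) fires=3
i=3 t=4 v=2: → [4,6); WM=3
i=4 t=5 v=9: → [4,6); WM=4; [2,4) fires=7
i=5 t=6 v=1: → [6,8); WM=5
i=6 t=9 v=3: → [8,10); WM=8; [4,6) fires=12 [6,8) fires=1
i=7 t=11 v=7: → [10,12); WM=10; [8,10) fires=3
i=8 t=12 v=8: → [12,14); WM=11
i=9 t=12 v=8: → [12,14); WM=11
i=10 t=3 v=5: DROP (t<11-3); WM=11
i=11 t=14 v=5: → [14,16); WM=13; [10,12) fires=7
i=12 t=13 v=2: → [12,14); WM=13
i=13 t=16 v=8: → [16,18); WM=15; [12,14) fires=18
i=14 t=13 v=4: → [12,14); WM=15

5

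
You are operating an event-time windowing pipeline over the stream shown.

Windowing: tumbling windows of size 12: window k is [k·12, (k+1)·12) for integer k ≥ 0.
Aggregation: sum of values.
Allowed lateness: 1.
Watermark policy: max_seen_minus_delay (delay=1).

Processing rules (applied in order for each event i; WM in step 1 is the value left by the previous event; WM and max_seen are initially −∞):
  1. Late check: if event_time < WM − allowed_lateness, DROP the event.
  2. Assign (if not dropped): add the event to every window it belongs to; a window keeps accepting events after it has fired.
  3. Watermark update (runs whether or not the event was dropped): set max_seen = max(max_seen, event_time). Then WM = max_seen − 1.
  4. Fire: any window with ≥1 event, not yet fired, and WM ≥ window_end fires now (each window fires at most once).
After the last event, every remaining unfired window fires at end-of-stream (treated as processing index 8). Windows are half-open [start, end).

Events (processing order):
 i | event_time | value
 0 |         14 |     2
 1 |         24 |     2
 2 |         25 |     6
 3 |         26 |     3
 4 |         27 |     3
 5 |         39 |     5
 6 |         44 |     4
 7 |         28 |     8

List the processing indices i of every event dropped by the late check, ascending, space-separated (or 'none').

i=0 t=14 v=2: → [12,24); WM=13
i=1 t=24 v=2: → [24,36); WM=23
i=2 t=25 v=6: → [24,36); WM=24; [12,24) fires=2
i=3 t=26 v=3: → [24,36); WM=25
i=4 t=27 v=3: → [24,36); WM=26
i=5 t=39 v=5: → [36,48); WM=38; [24,36) fires=14
i=6 t=44 v=4: → [36,48); WM=43
i=7 t=28 v=8: DROP (t<43-1); WM=43

7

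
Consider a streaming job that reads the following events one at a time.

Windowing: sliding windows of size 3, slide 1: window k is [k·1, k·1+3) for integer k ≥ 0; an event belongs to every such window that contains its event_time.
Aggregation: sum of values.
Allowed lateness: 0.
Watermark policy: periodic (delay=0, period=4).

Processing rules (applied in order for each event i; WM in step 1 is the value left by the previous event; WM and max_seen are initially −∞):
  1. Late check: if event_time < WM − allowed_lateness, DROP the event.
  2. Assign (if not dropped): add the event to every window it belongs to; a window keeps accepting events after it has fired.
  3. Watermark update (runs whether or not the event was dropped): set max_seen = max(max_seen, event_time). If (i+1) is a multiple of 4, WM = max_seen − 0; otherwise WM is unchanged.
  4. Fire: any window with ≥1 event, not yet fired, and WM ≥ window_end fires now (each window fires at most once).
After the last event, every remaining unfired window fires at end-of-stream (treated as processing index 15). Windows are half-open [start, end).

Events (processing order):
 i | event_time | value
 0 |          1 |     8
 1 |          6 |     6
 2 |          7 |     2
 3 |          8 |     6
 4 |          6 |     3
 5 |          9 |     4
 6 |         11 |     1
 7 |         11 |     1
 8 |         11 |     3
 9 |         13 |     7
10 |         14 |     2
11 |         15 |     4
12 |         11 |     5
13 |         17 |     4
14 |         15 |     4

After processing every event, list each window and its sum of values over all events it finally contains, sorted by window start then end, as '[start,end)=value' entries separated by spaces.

[0,3)=8 [1,4)=8 [4,7)=6 [5,8)=8 [6,9)=14 [7,10)=12 [8,11)=10 [9,12)=9 [10,13)=5 [11,14)=12 [12,15)=9 [13,16)=17 [14,17)=10 [15,18)=12 [16,19)=4 [17,20)=4

i=0 t=1 v=8: → [1,4),[0,3); WM=−∞
i=1 t=6 v=6: → [6,9),[5,8),[4,7); WM=−∞
i=2 t=7 v=2: → [7,10),[6,9),[5,8); WM=−∞
i=3 t=8 v=6: → [8,11),[7,10),[6,9); WM=8; [0,3) fires=8 [1,4) fires=8 [4,7) fires=6 [5,8) fires=8
i=4 t=6 v=3: DROP (t<8-0); WM=8
i=5 t=9 v=4: → [9,12),[8,11),[7,10); WM=8
i=6 t=11 v=1: → [11,14),[10,13),[9,12); WM=8
i=7 t=11 v=1: → [11,14),[10,13),[9,12); WM=11; [6,9) fires=14 [7,10) fires=12 [8,11) fires=10
i=8 t=11 v=3: → [11,14),[10,13),[9,12); WM=11
i=9 t=13 v=7: → [13,16),[12,15),[11,14); WM=11
i=10 t=14 v=2: → [14,17),[13,16),[12,15); WM=11
i=11 t=15 v=4: → [15,18),[14,17),[13,16); WM=15; [9,12) fires=9 [10,13) fires=5 [11,14) fires=12 [12,15) fires=9
i=12 t=11 v=5: DROP (t<15-0); WM=15
i=13 t=17 v=4: → [17,20),[16,19),[15,18); WM=15
i=14 t=15 v=4: → [15,18),[14,17),[13,16); WM=15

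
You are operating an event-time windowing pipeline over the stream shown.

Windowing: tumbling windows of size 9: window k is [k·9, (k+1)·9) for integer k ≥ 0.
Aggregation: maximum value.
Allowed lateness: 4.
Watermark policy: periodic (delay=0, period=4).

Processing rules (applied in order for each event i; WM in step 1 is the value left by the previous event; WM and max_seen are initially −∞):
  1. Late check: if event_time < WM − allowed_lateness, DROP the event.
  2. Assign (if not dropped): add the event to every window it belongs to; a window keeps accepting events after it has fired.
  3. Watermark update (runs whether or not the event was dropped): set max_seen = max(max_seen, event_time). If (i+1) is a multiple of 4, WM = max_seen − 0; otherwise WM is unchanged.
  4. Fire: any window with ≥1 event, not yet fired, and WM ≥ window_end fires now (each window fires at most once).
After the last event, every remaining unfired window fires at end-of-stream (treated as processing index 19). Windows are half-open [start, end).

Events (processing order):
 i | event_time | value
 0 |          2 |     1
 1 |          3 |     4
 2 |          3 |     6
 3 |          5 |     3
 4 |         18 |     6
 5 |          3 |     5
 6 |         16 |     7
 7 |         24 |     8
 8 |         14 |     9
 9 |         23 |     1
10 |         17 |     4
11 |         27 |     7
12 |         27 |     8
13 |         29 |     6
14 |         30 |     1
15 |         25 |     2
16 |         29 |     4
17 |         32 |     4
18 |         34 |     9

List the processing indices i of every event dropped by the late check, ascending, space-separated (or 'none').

i=0 t=2 v=1: → [0,9); WM=−∞
i=1 t=3 v=4: → [0,9); WM=−∞
i=2 t=3 v=6: → [0,9); WM=−∞
i=3 t=5 v=3: → [0,9); WM=5
i=4 t=18 v=6: → [18,27); WM=5
i=5 t=3 v=5: → [0,9); WM=5
i=6 t=16 v=7: → [9,18); WM=5
i=7 t=24 v=8: → [18,27); WM=24; [0,9) fires=6 [9,18) fires=7
i=8 t=14 v=9: DROP (t<24-4); WM=24
i=9 t=23 v=1: → [18,27); WM=24
i=10 t=17 v=4: DROP (t<24-4); WM=24
i=11 t=27 v=7: → [27,36); WM=27; [18,27) fires=8
i=12 t=27 v=8: → [27,36); WM=27
i=13 t=29 v=6: → [27,36); WM=27
i=14 t=30 v=1: → [27,36); WM=27
i=15 t=25 v=2: → [18,27); WM=30
i=16 t=29 v=4: → [27,36); WM=30
i=17 t=32 v=4: → [27,36); WM=30
i=18 t=34 v=9: → [27,36); WM=30

8 10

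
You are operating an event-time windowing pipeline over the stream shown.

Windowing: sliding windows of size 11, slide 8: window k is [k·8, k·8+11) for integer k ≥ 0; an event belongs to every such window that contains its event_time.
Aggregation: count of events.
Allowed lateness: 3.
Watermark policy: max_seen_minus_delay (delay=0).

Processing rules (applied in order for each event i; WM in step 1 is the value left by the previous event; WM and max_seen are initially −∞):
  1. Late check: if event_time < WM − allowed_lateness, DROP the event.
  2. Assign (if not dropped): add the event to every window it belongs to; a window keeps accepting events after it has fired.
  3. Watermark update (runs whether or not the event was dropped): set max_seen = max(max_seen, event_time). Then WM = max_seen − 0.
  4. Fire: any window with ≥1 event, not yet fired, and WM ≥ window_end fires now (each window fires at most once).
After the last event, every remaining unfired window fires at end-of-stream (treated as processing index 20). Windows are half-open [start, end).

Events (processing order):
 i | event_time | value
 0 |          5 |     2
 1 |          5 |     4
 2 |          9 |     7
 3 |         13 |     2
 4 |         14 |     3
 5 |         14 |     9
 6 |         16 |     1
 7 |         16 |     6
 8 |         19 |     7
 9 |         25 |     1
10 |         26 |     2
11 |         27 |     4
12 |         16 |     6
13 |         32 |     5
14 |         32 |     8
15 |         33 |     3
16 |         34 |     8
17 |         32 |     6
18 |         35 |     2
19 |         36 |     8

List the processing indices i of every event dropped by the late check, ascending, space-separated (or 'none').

i=0 t=5 v=2: → [0,11); WM=5
i=1 t=5 v=4: → [0,11); WM=5
i=2 t=9 v=7: → [8,19),[0,11); WM=9
i=3 t=13 v=2: → [8,19); WM=13; [0,11) fires=3
i=4 t=14 v=3: → [8,19); WM=14
i=5 t=14 v=9: → [8,19); WM=14
i=6 t=16 v=1: → [16,27),[8,19); WM=16
i=7 t=16 v=6: → [16,27),[8,19); WM=16
i=8 t=19 v=7: → [16,27); WM=19; [8,19) fires=6
i=9 t=25 v=1: → [24,35),[16,27); WM=25
i=10 t=26 v=2: → [24,35),[16,27); WM=26
i=11 t=27 v=4: → [24,35); WM=27; [16,27) fires=5
i=12 t=16 v=6: DROP (t<27-3); WM=27
i=13 t=32 v=5: → [32,43),[24,35); WM=32
i=14 t=32 v=8: → [32,43),[24,35); WM=32
i=15 t=33 v=3: → [32,43),[24,35); WM=33
i=16 t=34 v=8: → [32,43),[24,35); WM=34
i=17 t=32 v=6: → [32,43),[24,35); WM=34
i=18 t=35 v=2: → [32,43); WM=35; [24,35) fires=8
i=19 t=36 v=8: → [32,43); WM=36

12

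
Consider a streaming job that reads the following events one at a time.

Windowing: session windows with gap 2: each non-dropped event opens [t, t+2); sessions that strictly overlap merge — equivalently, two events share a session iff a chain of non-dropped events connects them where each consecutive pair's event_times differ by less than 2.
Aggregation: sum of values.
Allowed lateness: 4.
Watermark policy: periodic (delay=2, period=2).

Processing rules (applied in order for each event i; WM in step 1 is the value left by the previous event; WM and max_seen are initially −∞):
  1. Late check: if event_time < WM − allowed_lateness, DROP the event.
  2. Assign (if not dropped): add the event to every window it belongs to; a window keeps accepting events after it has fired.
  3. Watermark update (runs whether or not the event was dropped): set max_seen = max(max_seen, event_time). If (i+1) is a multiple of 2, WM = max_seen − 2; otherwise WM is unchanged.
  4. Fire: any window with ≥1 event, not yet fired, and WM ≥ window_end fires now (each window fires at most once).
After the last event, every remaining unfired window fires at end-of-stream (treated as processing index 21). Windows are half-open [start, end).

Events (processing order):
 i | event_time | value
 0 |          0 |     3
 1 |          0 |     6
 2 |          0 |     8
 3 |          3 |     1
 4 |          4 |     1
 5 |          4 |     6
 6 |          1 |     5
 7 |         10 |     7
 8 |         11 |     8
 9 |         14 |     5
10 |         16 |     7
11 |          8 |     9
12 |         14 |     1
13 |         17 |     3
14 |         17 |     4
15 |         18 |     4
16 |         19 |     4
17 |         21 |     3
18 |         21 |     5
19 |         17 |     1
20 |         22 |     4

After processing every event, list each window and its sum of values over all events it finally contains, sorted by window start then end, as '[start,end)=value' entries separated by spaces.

i=0 t=0 v=3: → [0,2); WM=−∞
i=1 t=0 v=6: → [0,2); WM=-2
i=2 t=0 v=8: → [0,2); WM=-2
i=3 t=3 v=1: → [3,5); WM=1
i=4 t=4 v=1: → [3,6); WM=1
i=5 t=4 v=6: → [3,6); WM=2
i=6 t=1 v=5: → [0,3); WM=2
i=7 t=10 v=7: → [10,12); WM=8
i=8 t=11 v=8: → [10,13); WM=8
i=9 t=14 v=5: → [14,16); WM=12
i=10 t=16 v=7: → [16,18); WM=12
i=11 t=8 v=9: → [8,10); WM=14
i=12 t=14 v=1: → [14,16); WM=14
i=13 t=17 v=3: → [16,19); WM=15
i=14 t=17 v=4: → [16,19); WM=15
i=15 t=18 v=4: → [16,20); WM=16
i=16 t=19 v=4: → [16,21); WM=16
i=17 t=21 v=3: → [21,23); WM=19
i=18 t=21 v=5: → [21,23); WM=19
i=19 t=17 v=1: → [16,21); WM=19
i=20 t=22 v=4: → [21,24); WM=19

[0,3)=22 [3,6)=8 [8,10)=9 [10,13)=15 [14,16)=6 [16,21)=23 [21,24)=12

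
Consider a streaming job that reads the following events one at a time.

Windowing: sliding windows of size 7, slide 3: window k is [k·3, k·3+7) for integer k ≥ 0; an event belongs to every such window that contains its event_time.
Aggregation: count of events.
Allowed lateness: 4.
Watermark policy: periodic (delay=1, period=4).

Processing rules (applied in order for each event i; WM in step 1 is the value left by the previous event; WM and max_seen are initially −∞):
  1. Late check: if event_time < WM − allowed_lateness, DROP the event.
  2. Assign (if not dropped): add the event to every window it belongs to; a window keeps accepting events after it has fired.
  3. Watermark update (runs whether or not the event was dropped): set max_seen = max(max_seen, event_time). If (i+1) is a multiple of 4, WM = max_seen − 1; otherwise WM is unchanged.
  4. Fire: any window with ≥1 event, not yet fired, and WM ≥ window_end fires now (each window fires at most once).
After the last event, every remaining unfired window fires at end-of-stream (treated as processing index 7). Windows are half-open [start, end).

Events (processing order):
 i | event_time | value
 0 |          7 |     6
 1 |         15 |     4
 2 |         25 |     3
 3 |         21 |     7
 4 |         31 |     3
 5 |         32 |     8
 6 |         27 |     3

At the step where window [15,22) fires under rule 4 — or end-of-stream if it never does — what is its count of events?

2

i=0 t=7 v=6: → [6,13),[3,10); WM=−∞
i=1 t=15 v=4: → [15,22),[12,19),[9,16); WM=−∞
i=2 t=25 v=3: → [24,31),[21,28); WM=−∞
i=3 t=21 v=7: → [21,28),[18,25),[15,22); WM=24; [3,10) fires=1 [6,13) fires=1 [9,16) fires=1 [12,19) fires=1 [15,22) fires=2
i=4 t=31 v=3: → [30,37),[27,34); WM=24
i=5 t=32 v=8: → [30,37),[27,34); WM=24
i=6 t=27 v=3: → [27,34),[24,31),[21,28); WM=24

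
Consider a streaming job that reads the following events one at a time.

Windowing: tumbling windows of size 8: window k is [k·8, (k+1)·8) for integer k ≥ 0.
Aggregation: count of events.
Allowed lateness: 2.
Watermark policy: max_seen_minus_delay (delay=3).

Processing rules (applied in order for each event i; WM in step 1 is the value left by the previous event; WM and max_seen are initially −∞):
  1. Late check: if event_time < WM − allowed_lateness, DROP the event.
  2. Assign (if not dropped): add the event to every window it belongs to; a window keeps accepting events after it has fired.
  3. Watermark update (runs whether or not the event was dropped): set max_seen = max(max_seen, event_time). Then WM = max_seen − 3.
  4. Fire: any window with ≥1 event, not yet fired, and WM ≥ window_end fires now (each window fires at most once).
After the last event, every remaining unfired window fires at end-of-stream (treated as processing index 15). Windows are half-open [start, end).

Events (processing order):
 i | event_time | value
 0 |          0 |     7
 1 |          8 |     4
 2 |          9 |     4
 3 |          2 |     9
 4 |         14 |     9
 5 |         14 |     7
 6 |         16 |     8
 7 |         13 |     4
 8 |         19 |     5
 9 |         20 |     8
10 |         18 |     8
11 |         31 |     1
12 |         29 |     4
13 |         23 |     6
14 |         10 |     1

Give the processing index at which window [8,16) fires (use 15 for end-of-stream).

i=0 t=0 v=7: → [0,8); WM=-3
i=1 t=8 v=4: → [8,16); WM=5
i=2 t=9 v=4: → [8,16); WM=6
i=3 t=2 v=9: DROP (t<6-2); WM=6
i=4 t=14 v=9: → [8,16); WM=11; [0,8) fires=1
i=5 t=14 v=7: → [8,16); WM=11
i=6 t=16 v=8: → [16,24); WM=13
i=7 t=13 v=4: → [8,16); WM=13
i=8 t=19 v=5: → [16,24); WM=16; [8,16) fires=5
i=9 t=20 v=8: → [16,24); WM=17
i=10 t=18 v=8: → [16,24); WM=17
i=11 t=31 v=1: → [24,32); WM=28; [16,24) fires=4
i=12 t=29 v=4: → [24,32); WM=28
i=13 t=23 v=6: DROP (t<28-2); WM=28
i=14 t=10 v=1: DROP (t<28-2); WM=28

8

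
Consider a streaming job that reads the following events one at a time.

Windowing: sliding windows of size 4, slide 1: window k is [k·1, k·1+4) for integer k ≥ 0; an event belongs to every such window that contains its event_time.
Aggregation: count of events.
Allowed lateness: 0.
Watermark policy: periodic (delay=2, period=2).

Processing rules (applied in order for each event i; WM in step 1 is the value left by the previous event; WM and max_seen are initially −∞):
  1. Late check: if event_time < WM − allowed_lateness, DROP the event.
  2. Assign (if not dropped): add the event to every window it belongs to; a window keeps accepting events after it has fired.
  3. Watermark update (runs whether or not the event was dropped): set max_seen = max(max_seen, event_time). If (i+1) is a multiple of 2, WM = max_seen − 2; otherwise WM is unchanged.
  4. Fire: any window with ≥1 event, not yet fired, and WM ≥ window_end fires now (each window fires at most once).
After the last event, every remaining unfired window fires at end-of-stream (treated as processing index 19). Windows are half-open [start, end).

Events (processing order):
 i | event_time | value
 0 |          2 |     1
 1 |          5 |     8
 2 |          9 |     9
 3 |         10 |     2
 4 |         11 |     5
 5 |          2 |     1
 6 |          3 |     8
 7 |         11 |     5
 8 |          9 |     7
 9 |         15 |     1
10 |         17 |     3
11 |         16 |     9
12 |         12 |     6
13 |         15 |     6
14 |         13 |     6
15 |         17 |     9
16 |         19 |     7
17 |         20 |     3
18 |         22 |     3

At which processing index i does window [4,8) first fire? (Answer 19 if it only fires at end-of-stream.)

3

i=0 t=2 v=1: → [2,6),[1,5),[0,4); WM=−∞
i=1 t=5 v=8: → [5,9),[4,8),[3,7),[2,6); WM=3
i=2 t=9 v=9: → [9,13),[8,12),[7,11),[6,10); WM=3
i=3 t=10 v=2: → [10,14),[9,13),[8,12),[7,11); WM=8; [0,4) fires=1 [1,5) fires=1 [2,6) fires=2 [3,7) fires=1 [4,8) fires=1
i=4 t=11 v=5: → [11,15),[10,14),[9,13),[8,12); WM=8
i=5 t=2 v=1: DROP (t<8-0); WM=9; [5,9) fires=1
i=6 t=3 v=8: DROP (t<9-0); WM=9
i=7 t=11 v=5: → [11,15),[10,14),[9,13),[8,12); WM=9
i=8 t=9 v=7: → [9,13),[8,12),[7,11),[6,10); WM=9
i=9 t=15 v=1: → [15,19),[14,18),[13,17),[12,16); WM=13; [6,10) fires=2 [7,11) fires=3 [8,12) fires=5 [9,13) fires=5
i=10 t=17 v=3: → [17,21),[16,20),[15,19),[14,18); WM=13
i=11 t=16 v=9: → [16,20),[15,19),[14,18),[13,17); WM=15; [10,14) fires=3 [11,15) fires=2
i=12 t=12 v=6: DROP (t<15-0); WM=15
i=13 t=15 v=6: → [15,19),[14,18),[13,17),[12,16); WM=15
i=14 t=13 v=6: DROP (t<15-0); WM=15
i=15 t=17 v=9: → [17,21),[16,20),[15,19),[14,18); WM=15
i=16 t=19 v=7: → [19,23),[18,22),[17,21),[16,20); WM=15
i=17 t=20 v=3: → [20,24),[19,23),[18,22),[17,21); WM=18; [12,16) fires=2 [13,17) fires=3 [14,18) fires=5
i=18 t=22 v=3: → [22,26),[21,25),[20,24),[19,23); WM=18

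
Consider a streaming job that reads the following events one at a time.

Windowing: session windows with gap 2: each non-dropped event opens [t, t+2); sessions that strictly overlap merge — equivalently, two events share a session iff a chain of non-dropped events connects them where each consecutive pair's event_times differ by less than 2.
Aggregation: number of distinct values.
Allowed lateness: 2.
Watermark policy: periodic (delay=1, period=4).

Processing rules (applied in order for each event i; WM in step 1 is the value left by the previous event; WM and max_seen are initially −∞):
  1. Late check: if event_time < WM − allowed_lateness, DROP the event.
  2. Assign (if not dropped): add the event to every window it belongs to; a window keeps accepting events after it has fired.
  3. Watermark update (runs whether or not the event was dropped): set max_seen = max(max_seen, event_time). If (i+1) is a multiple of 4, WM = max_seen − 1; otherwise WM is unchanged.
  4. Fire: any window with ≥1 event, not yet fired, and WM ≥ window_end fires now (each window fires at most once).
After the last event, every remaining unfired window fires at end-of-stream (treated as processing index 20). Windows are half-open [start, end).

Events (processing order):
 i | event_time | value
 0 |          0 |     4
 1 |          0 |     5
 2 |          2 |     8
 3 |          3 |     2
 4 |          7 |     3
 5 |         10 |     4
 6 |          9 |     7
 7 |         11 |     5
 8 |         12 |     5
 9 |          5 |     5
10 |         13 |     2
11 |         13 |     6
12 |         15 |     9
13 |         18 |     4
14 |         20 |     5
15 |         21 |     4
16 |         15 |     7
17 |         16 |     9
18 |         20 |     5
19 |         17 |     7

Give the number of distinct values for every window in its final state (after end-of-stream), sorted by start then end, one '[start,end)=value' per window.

i=0 t=0 v=4: → [0,2); WM=−∞
i=1 t=0 v=5: → [0,2); WM=−∞
i=2 t=2 v=8: → [2,4); WM=−∞
i=3 t=3 v=2: → [2,5); WM=2
i=4 t=7 v=3: → [7,9); WM=2
i=5 t=10 v=4: → [10,12); WM=2
i=6 t=9 v=7: → [9,12); WM=2
i=7 t=11 v=5: → [9,13); WM=10
i=8 t=12 v=5: → [9,14); WM=10
i=9 t=5 v=5: DROP (t<10-2); WM=10
i=10 t=13 v=2: → [9,15); WM=10
i=11 t=13 v=6: → [9,15); WM=12
i=12 t=15 v=9: → [15,17); WM=12
i=13 t=18 v=4: → [18,20); WM=12
i=14 t=20 v=5: → [20,22); WM=12
i=15 t=21 v=4: → [20,23); WM=20
i=16 t=15 v=7: DROP (t<20-2); WM=20
i=17 t=16 v=9: DROP (t<20-2); WM=20
i=18 t=20 v=5: → [20,23); WM=20
i=19 t=17 v=7: DROP (t<20-2); WM=20

[0,2)=2 [2,5)=2 [7,9)=1 [9,15)=5 [15,17)=1 [18,20)=1 [20,23)=2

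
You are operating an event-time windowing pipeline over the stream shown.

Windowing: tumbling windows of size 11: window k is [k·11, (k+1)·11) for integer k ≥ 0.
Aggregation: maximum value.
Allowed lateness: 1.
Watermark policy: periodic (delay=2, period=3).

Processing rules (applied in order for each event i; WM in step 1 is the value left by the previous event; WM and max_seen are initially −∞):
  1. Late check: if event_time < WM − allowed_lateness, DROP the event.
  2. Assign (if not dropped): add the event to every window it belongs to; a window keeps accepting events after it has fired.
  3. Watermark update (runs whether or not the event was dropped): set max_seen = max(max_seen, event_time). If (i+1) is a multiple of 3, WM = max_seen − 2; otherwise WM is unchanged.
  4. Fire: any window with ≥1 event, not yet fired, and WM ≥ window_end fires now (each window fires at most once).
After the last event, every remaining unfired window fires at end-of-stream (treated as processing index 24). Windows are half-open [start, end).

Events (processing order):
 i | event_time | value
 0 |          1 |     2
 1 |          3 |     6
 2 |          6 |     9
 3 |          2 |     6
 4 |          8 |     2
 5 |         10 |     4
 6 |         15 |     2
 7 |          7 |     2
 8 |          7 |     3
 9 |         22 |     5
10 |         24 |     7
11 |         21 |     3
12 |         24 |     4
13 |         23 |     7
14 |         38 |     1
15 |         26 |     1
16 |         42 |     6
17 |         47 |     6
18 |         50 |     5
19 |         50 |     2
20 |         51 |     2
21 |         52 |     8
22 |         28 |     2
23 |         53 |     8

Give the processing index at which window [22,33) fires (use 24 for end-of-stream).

14

i=0 t=1 v=2: → [0,11); WM=−∞
i=1 t=3 v=6: → [0,11); WM=−∞
i=2 t=6 v=9: → [0,11); WM=4
i=3 t=2 v=6: DROP (t<4-1); WM=4
i=4 t=8 v=2: → [0,11); WM=4
i=5 t=10 v=4: → [0,11); WM=8
i=6 t=15 v=2: → [11,22); WM=8
i=7 t=7 v=2: → [0,11); WM=8
i=8 t=7 v=3: → [0,11); WM=13; [0,11) fires=9
i=9 t=22 v=5: → [22,33); WM=13
i=10 t=24 v=7: → [22,33); WM=13
i=11 t=21 v=3: → [11,22); WM=22; [11,22) fires=3
i=12 t=24 v=4: → [22,33); WM=22
i=13 t=23 v=7: → [22,33); WM=22
i=14 t=38 v=1: → [33,44); WM=36; [22,33) fires=7
i=15 t=26 v=1: DROP (t<36-1); WM=36
i=16 t=42 v=6: → [33,44); WM=36
i=17 t=47 v=6: → [44,55); WM=45; [33,44) fires=6
i=18 t=50 v=5: → [44,55); WM=45
i=19 t=50 v=2: → [44,55); WM=45
i=20 t=51 v=2: → [44,55); WM=49
i=21 t=52 v=8: → [44,55); WM=49
i=22 t=28 v=2: DROP (t<49-1); WM=49
i=23 t=53 v=8: → [44,55); WM=51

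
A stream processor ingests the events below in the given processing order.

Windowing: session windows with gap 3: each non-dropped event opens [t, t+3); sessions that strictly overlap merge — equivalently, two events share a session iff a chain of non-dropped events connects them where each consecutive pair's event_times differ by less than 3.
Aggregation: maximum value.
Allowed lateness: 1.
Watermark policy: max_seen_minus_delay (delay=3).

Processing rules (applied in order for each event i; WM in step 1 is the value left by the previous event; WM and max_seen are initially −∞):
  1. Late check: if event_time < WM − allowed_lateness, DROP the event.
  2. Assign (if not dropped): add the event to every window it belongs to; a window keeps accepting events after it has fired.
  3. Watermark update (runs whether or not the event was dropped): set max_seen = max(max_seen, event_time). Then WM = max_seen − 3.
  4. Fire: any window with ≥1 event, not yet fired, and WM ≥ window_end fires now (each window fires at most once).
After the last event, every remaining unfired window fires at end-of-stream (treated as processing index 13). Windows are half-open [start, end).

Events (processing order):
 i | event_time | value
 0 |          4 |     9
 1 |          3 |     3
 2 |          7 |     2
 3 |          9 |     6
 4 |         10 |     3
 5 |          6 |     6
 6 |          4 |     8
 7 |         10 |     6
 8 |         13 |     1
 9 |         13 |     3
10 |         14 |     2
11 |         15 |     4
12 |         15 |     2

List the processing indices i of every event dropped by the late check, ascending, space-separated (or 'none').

6

i=0 t=4 v=9: → [4,7); WM=1
i=1 t=3 v=3: → [3,7); WM=1
i=2 t=7 v=2: → [7,10); WM=4
i=3 t=9 v=6: → [7,12); WM=6
i=4 t=10 v=3: → [7,13); WM=7
i=5 t=6 v=6: → [3,13); WM=7
i=6 t=4 v=8: DROP (t<7-1); WM=7
i=7 t=10 v=6: → [3,13); WM=7
i=8 t=13 v=1: → [13,16); WM=10
i=9 t=13 v=3: → [13,16); WM=10
i=10 t=14 v=2: → [13,17); WM=11
i=11 t=15 v=4: → [13,18); WM=12
i=12 t=15 v=2: → [13,18); WM=12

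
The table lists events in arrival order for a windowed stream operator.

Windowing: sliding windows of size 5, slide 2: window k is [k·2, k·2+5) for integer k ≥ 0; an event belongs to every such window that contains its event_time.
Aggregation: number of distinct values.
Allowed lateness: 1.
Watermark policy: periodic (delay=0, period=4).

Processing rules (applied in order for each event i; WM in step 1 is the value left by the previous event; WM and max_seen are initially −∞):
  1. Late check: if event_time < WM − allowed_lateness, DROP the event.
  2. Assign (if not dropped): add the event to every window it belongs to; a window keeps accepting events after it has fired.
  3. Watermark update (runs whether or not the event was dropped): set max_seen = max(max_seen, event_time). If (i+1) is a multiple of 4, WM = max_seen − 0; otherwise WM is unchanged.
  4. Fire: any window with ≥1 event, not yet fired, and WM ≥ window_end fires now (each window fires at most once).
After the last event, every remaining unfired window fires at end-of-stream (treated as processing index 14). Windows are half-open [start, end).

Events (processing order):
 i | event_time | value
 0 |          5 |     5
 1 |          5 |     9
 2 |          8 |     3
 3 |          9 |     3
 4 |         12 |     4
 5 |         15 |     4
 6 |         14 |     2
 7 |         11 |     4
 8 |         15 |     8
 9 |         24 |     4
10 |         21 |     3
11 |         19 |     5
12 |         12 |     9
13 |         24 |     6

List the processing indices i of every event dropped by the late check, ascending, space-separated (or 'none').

i=0 t=5 v=5: → [4,9),[2,7); WM=−∞
i=1 t=5 v=9: → [4,9),[2,7); WM=−∞
i=2 t=8 v=3: → [8,13),[6,11),[4,9); WM=−∞
i=3 t=9 v=3: → [8,13),[6,11); WM=9; [2,7) fires=2 [4,9) fires=3
i=4 t=12 v=4: → [12,17),[10,15),[8,13); WM=9
i=5 t=15 v=4: → [14,19),[12,17); WM=9
i=6 t=14 v=2: → [14,19),[12,17),[10,15); WM=9
i=7 t=11 v=4: → [10,15),[8,13); WM=15; [6,11) fires=1 [8,13) fires=2 [10,15) fires=2
i=8 t=15 v=8: → [14,19),[12,17); WM=15
i=9 t=24 v=4: → [24,29),[22,27),[20,25); WM=15
i=10 t=21 v=3: → [20,25),[18,23); WM=15
i=11 t=19 v=5: → [18,23),[16,21); WM=24; [12,17) fires=3 [14,19) fires=3 [16,21) fires=1 [18,23) fires=2
i=12 t=12 v=9: DROP (t<24-1); WM=24
i=13 t=24 v=6: → [24,29),[22,27),[20,25); WM=24

12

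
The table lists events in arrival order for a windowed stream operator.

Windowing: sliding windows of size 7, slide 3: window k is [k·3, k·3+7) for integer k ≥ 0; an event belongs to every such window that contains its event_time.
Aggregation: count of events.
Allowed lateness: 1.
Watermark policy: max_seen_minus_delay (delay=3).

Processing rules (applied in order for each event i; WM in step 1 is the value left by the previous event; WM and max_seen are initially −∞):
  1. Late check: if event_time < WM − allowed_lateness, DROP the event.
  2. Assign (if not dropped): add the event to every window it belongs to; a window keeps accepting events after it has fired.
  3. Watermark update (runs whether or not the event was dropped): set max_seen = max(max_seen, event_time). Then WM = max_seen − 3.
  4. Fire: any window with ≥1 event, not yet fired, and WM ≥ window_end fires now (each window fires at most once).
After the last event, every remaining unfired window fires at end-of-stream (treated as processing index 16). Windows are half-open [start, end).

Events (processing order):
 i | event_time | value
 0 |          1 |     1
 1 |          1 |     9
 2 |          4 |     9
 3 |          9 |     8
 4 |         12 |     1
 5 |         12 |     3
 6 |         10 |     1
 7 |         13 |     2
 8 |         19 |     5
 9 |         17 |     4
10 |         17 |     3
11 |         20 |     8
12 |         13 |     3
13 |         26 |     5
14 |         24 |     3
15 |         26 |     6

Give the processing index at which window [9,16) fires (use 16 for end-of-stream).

i=0 t=1 v=1: → [0,7); WM=-2
i=1 t=1 v=9: → [0,7); WM=-2
i=2 t=4 v=9: → [3,10),[0,7); WM=1
i=3 t=9 v=8: → [9,16),[6,13),[3,10); WM=6
i=4 t=12 v=1: → [12,19),[9,16),[6,13); WM=9; [0,7) fires=3
i=5 t=12 v=3: → [12,19),[9,16),[6,13); WM=9
i=6 t=10 v=1: → [9,16),[6,13); WM=9
i=7 t=13 v=2: → [12,19),[9,16); WM=10; [3,10) fires=2
i=8 t=19 v=5: → [18,25),[15,22); WM=16; [6,13) fires=4 [9,16) fires=5
i=9 t=17 v=4: → [15,22),[12,19); WM=16
i=10 t=17 v=3: → [15,22),[12,19); WM=16
i=11 t=20 v=8: → [18,25),[15,22); WM=17
i=12 t=13 v=3: DROP (t<17-1); WM=17
i=13 t=26 v=5: → [24,31),[21,28); WM=23; [12,19) fires=5 [15,22) fires=4
i=14 t=24 v=3: → [24,31),[21,28),[18,25); WM=23
i=15 t=26 v=6: → [24,31),[21,28); WM=23

8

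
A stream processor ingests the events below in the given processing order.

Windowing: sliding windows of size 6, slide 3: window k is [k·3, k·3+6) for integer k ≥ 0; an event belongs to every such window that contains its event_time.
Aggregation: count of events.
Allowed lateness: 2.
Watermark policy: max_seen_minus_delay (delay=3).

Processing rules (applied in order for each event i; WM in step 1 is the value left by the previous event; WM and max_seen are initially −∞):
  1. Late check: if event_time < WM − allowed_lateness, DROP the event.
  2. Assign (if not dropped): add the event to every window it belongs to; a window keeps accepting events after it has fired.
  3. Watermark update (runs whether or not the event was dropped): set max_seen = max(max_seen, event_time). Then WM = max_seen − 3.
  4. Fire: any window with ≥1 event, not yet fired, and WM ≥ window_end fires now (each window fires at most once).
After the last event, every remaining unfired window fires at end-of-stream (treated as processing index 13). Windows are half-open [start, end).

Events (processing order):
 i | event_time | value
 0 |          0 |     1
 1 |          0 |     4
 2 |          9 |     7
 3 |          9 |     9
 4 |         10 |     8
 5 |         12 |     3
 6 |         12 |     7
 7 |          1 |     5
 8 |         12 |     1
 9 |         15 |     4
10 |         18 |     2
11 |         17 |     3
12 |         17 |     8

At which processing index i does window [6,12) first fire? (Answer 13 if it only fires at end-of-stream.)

9

i=0 t=0 v=1: → [0,6); WM=-3
i=1 t=0 v=4: → [0,6); WM=-3
i=2 t=9 v=7: → [9,15),[6,12); WM=6; [0,6) fires=2
i=3 t=9 v=9: → [9,15),[6,12); WM=6
i=4 t=10 v=8: → [9,15),[6,12); WM=7
i=5 t=12 v=3: → [12,18),[9,15); WM=9
i=6 t=12 v=7: → [12,18),[9,15); WM=9
i=7 t=1 v=5: DROP (t<9-2); WM=9
i=8 t=12 v=1: → [12,18),[9,15); WM=9
i=9 t=15 v=4: → [15,21),[12,18); WM=12; [6,12) fires=3
i=10 t=18 v=2: → [18,24),[15,21); WM=15; [9,15) fires=6
i=11 t=17 v=3: → [15,21),[12,18); WM=15
i=12 t=17 v=8: → [15,21),[12,18); WM=15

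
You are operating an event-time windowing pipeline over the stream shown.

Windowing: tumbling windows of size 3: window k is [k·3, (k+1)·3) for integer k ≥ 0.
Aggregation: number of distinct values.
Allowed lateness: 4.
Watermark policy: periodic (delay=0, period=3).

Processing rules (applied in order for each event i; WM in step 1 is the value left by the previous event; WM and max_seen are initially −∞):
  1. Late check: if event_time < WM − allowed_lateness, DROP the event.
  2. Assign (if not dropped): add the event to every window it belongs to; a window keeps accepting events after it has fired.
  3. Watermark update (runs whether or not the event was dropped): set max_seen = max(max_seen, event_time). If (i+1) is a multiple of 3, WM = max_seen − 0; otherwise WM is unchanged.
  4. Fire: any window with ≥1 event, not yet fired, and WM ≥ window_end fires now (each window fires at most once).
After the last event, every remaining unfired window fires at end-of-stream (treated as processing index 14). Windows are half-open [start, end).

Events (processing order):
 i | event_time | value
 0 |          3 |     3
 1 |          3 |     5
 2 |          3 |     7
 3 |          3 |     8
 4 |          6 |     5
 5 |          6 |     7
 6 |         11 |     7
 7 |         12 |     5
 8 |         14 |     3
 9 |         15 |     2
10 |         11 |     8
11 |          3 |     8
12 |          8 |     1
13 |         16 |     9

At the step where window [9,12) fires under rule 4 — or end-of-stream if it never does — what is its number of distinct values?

i=0 t=3 v=3: → [3,6); WM=−∞
i=1 t=3 v=5: → [3,6); WM=−∞
i=2 t=3 v=7: → [3,6); WM=3
i=3 t=3 v=8: → [3,6); WM=3
i=4 t=6 v=5: → [6,9); WM=3
i=5 t=6 v=7: → [6,9); WM=6; [3,6) fires=4
i=6 t=11 v=7: → [9,12); WM=6
i=7 t=12 v=5: → [12,15); WM=6
i=8 t=14 v=3: → [12,15); WM=14; [6,9) fires=2 [9,12) fires=1
i=9 t=15 v=2: → [15,18); WM=14
i=10 t=11 v=8: → [9,12); WM=14
i=11 t=3 v=8: DROP (t<14-4); WM=15; [12,15) fires=2
i=12 t=8 v=1: DROP (t<15-4); WM=15
i=13 t=16 v=9: → [15,18); WM=15

1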